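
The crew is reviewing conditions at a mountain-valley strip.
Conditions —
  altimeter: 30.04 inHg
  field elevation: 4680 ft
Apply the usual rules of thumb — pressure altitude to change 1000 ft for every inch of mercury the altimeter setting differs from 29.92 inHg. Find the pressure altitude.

4560 ft

Pressure correction = (29.92 − 30.04) × 1000 = -120 ft.
Pressure altitude = 4680 + (-120) = 4560 ft.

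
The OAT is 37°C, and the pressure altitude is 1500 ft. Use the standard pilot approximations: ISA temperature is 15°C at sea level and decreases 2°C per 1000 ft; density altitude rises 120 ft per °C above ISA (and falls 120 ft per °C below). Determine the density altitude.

ISA temperature at 1500 ft = 15 − 2 × (1500/1000) = 12°C.
ISA deviation = 37 − 12 = +25°C.
Density altitude = 1500 + 120 × (25) = 1500 + (+3000) = 4500 ft.

4500 ft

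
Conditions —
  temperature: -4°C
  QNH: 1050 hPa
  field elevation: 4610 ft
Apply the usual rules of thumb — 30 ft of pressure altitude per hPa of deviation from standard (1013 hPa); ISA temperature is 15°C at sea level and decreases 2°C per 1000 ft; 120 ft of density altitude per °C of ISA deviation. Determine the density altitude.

2060 ft

Pressure altitude = 4610 + (1013 − 1050) × 30 = 4610 + (-1110) = 3500 ft.
ISA temperature at 3500 ft = 15 − 2 × (3500/1000) = 8°C.
ISA deviation = -4 − 8 = -12°C.
Density altitude = 3500 + 120 × (-12) = 2060 ft.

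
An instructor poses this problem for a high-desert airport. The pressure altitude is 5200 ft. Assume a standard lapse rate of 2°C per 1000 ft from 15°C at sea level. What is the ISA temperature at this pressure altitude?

ISA temperature = 15 − 2 × (5200/1000) = 15 − 10.4 = 4.6°C.

4.6°C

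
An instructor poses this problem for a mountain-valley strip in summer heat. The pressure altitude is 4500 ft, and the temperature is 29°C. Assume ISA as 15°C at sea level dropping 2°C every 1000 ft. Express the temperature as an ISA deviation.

ISA temperature at 4500 ft = 15 − 2 × (4500/1000) = 6°C.
Deviation = OAT − ISA = 29 − 6 = +23°C.

ISA+23°C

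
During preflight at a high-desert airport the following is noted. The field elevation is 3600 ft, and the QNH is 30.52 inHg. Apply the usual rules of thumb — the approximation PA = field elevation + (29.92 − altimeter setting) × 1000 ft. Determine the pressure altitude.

Pressure correction = (29.92 − 30.52) × 1000 = -600 ft.
Pressure altitude = 3600 + (-600) = 3000 ft.

3000 ft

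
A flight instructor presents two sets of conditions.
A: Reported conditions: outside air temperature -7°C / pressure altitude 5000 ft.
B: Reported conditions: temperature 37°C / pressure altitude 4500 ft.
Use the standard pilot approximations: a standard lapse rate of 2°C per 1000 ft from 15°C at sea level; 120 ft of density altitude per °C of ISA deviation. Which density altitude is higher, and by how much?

B by 4660 ft

A: ISA temp = 5°C, deviation -12°C, DA = 5000 + 120 × (-12) = 3560 ft.
B: ISA temp = 6°C, deviation +31°C, DA = 4500 + 120 × 31 = 8220 ft.
B is higher by 8220 − 3560 = 4660 ft.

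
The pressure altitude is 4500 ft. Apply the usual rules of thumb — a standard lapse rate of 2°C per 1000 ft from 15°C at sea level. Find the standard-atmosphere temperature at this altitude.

6°C

ISA temperature = 15 − 2 × (4500/1000) = 15 − 9 = 6°C.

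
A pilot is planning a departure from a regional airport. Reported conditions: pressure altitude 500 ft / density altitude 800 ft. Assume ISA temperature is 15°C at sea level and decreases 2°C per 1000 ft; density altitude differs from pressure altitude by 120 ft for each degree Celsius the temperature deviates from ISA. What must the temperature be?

Density altitude − pressure altitude = 800 − 500 = +300 ft.
At 120 ft/°C that is an ISA deviation of 300/120 = +2.5°C.
ISA temperature at 500 ft = 15 − 2 × (500/1000) = 14°C.
OAT = ISA + deviation = 14 + (+2.5) = 16.5°C.

16.5°C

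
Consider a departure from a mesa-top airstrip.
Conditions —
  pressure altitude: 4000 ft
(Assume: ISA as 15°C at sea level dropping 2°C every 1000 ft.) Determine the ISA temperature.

7°C

ISA temperature = 15 − 2 × (4000/1000) = 15 − 8 = 7°C.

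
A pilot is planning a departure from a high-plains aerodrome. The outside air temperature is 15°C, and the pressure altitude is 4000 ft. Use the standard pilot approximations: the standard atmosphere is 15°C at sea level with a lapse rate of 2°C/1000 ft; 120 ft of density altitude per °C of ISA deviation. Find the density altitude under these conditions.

ISA temperature at 4000 ft = 15 − 2 × (4000/1000) = 7°C.
ISA deviation = 15 − 7 = +8°C.
Density altitude = 4000 + 120 × (8) = 4000 + (+960) = 4960 ft.

4960 ft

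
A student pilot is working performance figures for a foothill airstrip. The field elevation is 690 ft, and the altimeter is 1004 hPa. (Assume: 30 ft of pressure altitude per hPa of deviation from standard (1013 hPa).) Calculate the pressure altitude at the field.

960 ft

Pressure correction = (1013 − 1004) × 30 = +270 ft.
Pressure altitude = 690 + (+270) = 960 ft.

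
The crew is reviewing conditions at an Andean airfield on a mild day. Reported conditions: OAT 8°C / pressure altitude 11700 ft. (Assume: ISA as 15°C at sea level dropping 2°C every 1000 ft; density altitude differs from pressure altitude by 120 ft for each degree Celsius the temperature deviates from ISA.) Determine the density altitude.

13668 ft

ISA temperature at 11700 ft = 15 − 2 × (11700/1000) = -8.4°C.
ISA deviation = 8 − (-8.4) = +16.4°C.
Density altitude = 11700 + 120 × (16.4) = 11700 + (+1968) = 13668 ft.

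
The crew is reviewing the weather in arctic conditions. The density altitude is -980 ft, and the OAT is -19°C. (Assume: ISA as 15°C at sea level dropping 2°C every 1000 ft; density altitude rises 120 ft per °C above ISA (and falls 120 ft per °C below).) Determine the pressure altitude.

2500 ft

DA = PA + 120 × (OAT − (15 − 2·PA/1000)) = PA + 120·OAT − 1800 + 0.24·PA = 1.24·PA + 120·OAT − 1800.
So 1.24·PA = -980 − 120 × (-19) + 1800 = 3100.
PA = 3100 / 1.24 = 2500 ft.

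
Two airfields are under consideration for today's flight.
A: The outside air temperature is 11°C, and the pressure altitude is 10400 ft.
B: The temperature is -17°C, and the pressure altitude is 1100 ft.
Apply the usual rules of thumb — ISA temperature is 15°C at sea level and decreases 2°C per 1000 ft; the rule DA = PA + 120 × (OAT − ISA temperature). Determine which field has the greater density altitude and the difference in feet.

A: ISA temp = -5.8°C, deviation +16.8°C, DA = 10400 + 120 × 16.8 = 12416 ft.
B: ISA temp = 12.8°C, deviation -29.8°C, DA = 1100 + 120 × (-29.8) = -2476 ft.
A is higher by 12416 − (-2476) = 14892 ft.

A by 14892 ft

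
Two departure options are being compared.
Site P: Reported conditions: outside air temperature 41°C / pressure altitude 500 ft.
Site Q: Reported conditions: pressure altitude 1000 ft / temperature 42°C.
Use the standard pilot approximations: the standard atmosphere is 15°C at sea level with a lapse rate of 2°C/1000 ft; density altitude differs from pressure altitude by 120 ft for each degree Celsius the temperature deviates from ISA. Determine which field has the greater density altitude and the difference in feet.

Site Q by 740 ft

Site P: ISA temp = 14°C, deviation +27°C, DA = 500 + 120 × 27 = 3740 ft.
Site Q: ISA temp = 13°C, deviation +29°C, DA = 1000 + 120 × 29 = 4480 ft.
Site Q is higher by 4480 − 3740 = 740 ft.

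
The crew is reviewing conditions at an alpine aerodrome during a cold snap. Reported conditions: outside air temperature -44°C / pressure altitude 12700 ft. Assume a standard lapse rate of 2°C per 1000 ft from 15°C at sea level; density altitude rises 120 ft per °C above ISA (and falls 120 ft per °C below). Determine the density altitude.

ISA temperature at 12700 ft = 15 − 2 × (12700/1000) = -10.4°C.
ISA deviation = -44 − (-10.4) = -33.6°C.
Density altitude = 12700 + 120 × (-33.6) = 12700 + (-4032) = 8668 ft.

8668 ft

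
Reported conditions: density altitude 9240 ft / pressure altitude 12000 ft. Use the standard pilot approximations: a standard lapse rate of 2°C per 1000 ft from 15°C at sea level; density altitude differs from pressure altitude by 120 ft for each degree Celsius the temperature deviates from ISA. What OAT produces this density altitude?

Density altitude − pressure altitude = 9240 − 12000 = -2760 ft.
At 120 ft/°C that is an ISA deviation of -2760/120 = -23°C.
ISA temperature at 12000 ft = 15 − 2 × (12000/1000) = -9°C.
OAT = ISA + deviation = -9 + (-23) = -32°C.

-32°C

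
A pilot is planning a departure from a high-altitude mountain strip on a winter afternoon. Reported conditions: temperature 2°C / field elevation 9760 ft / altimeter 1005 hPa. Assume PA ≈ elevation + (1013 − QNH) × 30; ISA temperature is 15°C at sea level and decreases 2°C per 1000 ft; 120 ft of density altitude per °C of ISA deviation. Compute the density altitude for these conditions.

10840 ft

Pressure altitude = 9760 + (1013 − 1005) × 30 = 9760 + (+240) = 10000 ft.
ISA temperature at 10000 ft = 15 − 2 × (10000/1000) = -5°C.
ISA deviation = 2 − (-5) = +7°C.
Density altitude = 10000 + 120 × (7) = 10840 ft.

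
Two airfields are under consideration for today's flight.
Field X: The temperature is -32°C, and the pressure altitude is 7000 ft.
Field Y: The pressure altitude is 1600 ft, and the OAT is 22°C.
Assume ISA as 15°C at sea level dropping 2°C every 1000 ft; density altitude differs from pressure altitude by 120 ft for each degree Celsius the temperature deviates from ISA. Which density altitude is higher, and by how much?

Field X: ISA temp = 1°C, deviation -33°C, DA = 7000 + 120 × (-33) = 3040 ft.
Field Y: ISA temp = 11.8°C, deviation +10.2°C, DA = 1600 + 120 × 10.2 = 2824 ft.
Field X is higher by 3040 − 2824 = 216 ft.

Field X by 216 ft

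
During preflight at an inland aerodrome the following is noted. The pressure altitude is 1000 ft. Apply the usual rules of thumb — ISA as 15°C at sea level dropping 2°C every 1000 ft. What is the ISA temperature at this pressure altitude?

ISA temperature = 15 − 2 × (1000/1000) = 15 − 2 = 13°C.

13°C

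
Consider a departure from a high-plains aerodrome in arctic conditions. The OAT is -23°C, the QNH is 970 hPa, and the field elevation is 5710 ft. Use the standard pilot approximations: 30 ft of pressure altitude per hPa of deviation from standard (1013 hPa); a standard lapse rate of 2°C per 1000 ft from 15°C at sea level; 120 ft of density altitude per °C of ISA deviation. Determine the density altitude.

4120 ft

Pressure altitude = 5710 + (1013 − 970) × 30 = 5710 + (+1290) = 7000 ft.
ISA temperature at 7000 ft = 15 − 2 × (7000/1000) = 1°C.
ISA deviation = -23 − 1 = -24°C.
Density altitude = 7000 + 120 × (-24) = 4120 ft.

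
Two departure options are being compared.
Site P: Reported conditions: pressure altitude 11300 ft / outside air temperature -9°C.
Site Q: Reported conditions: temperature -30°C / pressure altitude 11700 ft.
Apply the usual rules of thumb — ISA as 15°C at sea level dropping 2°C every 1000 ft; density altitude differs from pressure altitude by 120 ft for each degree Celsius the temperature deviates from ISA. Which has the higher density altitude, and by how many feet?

Site P: ISA temp = -7.6°C, deviation -1.4°C, DA = 11300 + 120 × (-1.4) = 11132 ft.
Site Q: ISA temp = -8.4°C, deviation -21.6°C, DA = 11700 + 120 × (-21.6) = 9108 ft.
Site P is higher by 11132 − 9108 = 2024 ft.

Site P by 2024 ft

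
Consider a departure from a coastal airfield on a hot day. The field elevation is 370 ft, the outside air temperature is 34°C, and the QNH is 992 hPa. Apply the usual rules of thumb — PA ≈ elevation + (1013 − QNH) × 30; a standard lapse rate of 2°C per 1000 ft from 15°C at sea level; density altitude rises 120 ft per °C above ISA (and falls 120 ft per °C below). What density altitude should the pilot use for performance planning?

3520 ft

Pressure altitude = 370 + (1013 − 992) × 30 = 370 + (+630) = 1000 ft.
ISA temperature at 1000 ft = 15 − 2 × (1000/1000) = 13°C.
ISA deviation = 34 − 13 = +21°C.
Density altitude = 1000 + 120 × (21) = 3520 ft.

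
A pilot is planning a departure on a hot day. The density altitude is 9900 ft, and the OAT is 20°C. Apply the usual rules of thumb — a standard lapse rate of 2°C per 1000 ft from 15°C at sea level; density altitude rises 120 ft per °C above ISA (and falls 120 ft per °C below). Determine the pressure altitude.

DA = PA + 120 × (OAT − (15 − 2·PA/1000)) = PA + 120·OAT − 1800 + 0.24·PA = 1.24·PA + 120·OAT − 1800.
So 1.24·PA = 9900 − 120 × 20 + 1800 = 9300.
PA = 9300 / 1.24 = 7500 ft.

7500 ft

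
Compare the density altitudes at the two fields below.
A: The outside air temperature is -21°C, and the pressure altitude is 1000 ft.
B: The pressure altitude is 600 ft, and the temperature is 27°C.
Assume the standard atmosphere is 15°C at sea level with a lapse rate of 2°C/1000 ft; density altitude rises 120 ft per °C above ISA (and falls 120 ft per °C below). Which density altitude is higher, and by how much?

B by 5264 ft

A: ISA temp = 13°C, deviation -34°C, DA = 1000 + 120 × (-34) = -3080 ft.
B: ISA temp = 13.8°C, deviation +13.2°C, DA = 600 + 120 × 13.2 = 2184 ft.
B is higher by 2184 − (-3080) = 5264 ft.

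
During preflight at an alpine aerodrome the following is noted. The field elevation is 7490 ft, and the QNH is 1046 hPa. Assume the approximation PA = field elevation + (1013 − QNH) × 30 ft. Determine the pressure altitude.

Pressure correction = (1013 − 1046) × 30 = -990 ft.
Pressure altitude = 7490 + (-990) = 6500 ft.

6500 ft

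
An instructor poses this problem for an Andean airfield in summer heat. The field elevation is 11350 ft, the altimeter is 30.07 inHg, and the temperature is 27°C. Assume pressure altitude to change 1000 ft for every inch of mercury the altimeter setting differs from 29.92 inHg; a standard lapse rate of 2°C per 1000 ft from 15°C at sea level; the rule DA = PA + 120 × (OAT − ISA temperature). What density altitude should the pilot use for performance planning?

Pressure altitude = 11350 + (29.92 − 30.07) × 1000 = 11350 + (-150) = 11200 ft.
ISA temperature at 11200 ft = 15 − 2 × (11200/1000) = -7.4°C.
ISA deviation = 27 − (-7.4) = +34.4°C.
Density altitude = 11200 + 120 × (34.4) = 15328 ft.

15328 ft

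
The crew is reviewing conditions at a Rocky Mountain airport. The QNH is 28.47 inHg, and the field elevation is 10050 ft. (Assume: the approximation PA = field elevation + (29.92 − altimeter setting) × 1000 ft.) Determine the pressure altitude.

11500 ft

Pressure correction = (29.92 − 28.47) × 1000 = +1450 ft.
Pressure altitude = 10050 + (+1450) = 11500 ft.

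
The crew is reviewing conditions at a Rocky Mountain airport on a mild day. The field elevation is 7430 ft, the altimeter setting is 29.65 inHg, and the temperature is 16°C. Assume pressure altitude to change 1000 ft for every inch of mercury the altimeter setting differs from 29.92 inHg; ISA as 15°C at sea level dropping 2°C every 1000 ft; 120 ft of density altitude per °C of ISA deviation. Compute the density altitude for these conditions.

Pressure altitude = 7430 + (29.92 − 29.65) × 1000 = 7430 + (+270) = 7700 ft.
ISA temperature at 7700 ft = 15 − 2 × (7700/1000) = -0.4°C.
ISA deviation = 16 − (-0.4) = +16.4°C.
Density altitude = 7700 + 120 × (16.4) = 9668 ft.

9668 ft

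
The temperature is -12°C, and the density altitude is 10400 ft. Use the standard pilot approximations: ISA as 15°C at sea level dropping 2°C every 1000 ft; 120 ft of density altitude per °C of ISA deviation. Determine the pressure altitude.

11000 ft

DA = PA + 120 × (OAT − (15 − 2·PA/1000)) = PA + 120·OAT − 1800 + 0.24·PA = 1.24·PA + 120·OAT − 1800.
So 1.24·PA = 10400 − 120 × (-12) + 1800 = 13640.
PA = 13640 / 1.24 = 11000 ft.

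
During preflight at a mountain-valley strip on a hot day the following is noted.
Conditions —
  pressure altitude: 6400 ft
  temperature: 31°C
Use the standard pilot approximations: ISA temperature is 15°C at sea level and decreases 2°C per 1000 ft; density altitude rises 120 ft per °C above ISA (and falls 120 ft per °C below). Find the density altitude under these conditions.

ISA temperature at 6400 ft = 15 − 2 × (6400/1000) = 2.2°C.
ISA deviation = 31 − 2.2 = +28.8°C.
Density altitude = 6400 + 120 × (28.8) = 6400 + (+3456) = 9856 ft.

9856 ft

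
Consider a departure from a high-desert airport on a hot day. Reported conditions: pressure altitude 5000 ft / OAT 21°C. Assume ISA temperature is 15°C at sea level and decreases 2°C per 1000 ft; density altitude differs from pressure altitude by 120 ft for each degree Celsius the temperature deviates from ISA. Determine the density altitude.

6920 ft

ISA temperature at 5000 ft = 15 − 2 × (5000/1000) = 5°C.
ISA deviation = 21 − 5 = +16°C.
Density altitude = 5000 + 120 × (16) = 5000 + (+1920) = 6920 ft.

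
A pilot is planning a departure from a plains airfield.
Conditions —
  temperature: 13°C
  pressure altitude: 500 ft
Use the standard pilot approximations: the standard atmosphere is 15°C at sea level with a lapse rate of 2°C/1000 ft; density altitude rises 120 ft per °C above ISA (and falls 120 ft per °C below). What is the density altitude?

ISA temperature at 500 ft = 15 − 2 × (500/1000) = 14°C.
ISA deviation = 13 − 14 = -1°C.
Density altitude = 500 + 120 × (-1) = 500 + (-120) = 380 ft.

380 ft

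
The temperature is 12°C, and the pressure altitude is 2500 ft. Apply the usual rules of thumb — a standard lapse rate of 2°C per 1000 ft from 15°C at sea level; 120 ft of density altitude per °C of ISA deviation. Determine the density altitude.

2740 ft

ISA temperature at 2500 ft = 15 − 2 × (2500/1000) = 10°C.
ISA deviation = 12 − 10 = +2°C.
Density altitude = 2500 + 120 × (2) = 2500 + (+240) = 2740 ft.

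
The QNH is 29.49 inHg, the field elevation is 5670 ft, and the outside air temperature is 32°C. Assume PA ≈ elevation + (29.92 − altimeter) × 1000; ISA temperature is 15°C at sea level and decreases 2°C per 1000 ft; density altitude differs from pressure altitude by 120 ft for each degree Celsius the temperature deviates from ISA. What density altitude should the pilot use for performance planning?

Pressure altitude = 5670 + (29.92 − 29.49) × 1000 = 5670 + (+430) = 6100 ft.
ISA temperature at 6100 ft = 15 − 2 × (6100/1000) = 2.8°C.
ISA deviation = 32 − 2.8 = +29.2°C.
Density altitude = 6100 + 120 × (29.2) = 9604 ft.

9604 ft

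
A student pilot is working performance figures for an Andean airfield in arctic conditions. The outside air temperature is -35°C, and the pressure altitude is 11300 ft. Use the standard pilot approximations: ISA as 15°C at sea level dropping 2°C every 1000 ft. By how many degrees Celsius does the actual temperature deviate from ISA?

ISA-27.4°C

ISA temperature at 11300 ft = 15 − 2 × (11300/1000) = -7.6°C.
Deviation = OAT − ISA = -35 − (-7.6) = -27.4°C.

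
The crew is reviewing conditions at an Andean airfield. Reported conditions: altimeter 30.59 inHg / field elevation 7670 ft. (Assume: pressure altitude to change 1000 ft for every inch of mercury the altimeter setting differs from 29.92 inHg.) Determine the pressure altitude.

7000 ft

Pressure correction = (29.92 − 30.59) × 1000 = -670 ft.
Pressure altitude = 7670 + (-670) = 7000 ft.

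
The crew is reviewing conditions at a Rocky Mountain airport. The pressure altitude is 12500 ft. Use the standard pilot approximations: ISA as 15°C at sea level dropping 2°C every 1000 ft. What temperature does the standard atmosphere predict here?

-10°C

ISA temperature = 15 − 2 × (12500/1000) = 15 − 25 = -10°C.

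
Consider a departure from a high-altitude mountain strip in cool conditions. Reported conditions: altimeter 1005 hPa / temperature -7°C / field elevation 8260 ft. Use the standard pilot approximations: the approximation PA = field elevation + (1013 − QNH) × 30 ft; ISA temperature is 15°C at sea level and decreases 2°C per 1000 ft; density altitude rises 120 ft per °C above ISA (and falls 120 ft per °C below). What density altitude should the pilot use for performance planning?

7900 ft

Pressure altitude = 8260 + (1013 − 1005) × 30 = 8260 + (+240) = 8500 ft.
ISA temperature at 8500 ft = 15 − 2 × (8500/1000) = -2°C.
ISA deviation = -7 − (-2) = -5°C.
Density altitude = 8500 + 120 × (-5) = 7900 ft.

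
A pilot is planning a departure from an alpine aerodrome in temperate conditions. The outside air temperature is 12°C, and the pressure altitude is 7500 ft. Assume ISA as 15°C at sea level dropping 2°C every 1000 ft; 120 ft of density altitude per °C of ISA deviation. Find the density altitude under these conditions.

8940 ft

ISA temperature at 7500 ft = 15 − 2 × (7500/1000) = 0°C.
ISA deviation = 12 − 0 = +12°C.
Density altitude = 7500 + 120 × (12) = 7500 + (+1440) = 8940 ft.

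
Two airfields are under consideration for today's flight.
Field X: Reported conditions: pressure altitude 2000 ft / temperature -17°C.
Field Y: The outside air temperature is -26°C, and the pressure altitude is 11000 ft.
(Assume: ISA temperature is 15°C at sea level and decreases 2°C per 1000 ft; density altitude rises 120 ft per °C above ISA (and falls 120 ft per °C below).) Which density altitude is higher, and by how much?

Field X: ISA temp = 11°C, deviation -28°C, DA = 2000 + 120 × (-28) = -1360 ft.
Field Y: ISA temp = -7°C, deviation -19°C, DA = 11000 + 120 × (-19) = 8720 ft.
Field Y is higher by 8720 − (-1360) = 10080 ft.

Field Y by 10080 ft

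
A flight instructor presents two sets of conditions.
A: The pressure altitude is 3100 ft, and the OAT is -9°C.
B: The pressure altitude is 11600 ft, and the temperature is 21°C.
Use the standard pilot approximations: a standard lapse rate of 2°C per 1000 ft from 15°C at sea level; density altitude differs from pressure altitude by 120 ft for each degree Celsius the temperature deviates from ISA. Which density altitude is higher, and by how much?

B by 14140 ft

A: ISA temp = 8.8°C, deviation -17.8°C, DA = 3100 + 120 × (-17.8) = 964 ft.
B: ISA temp = -8.2°C, deviation +29.2°C, DA = 11600 + 120 × 29.2 = 15104 ft.
B is higher by 15104 − 964 = 14140 ft.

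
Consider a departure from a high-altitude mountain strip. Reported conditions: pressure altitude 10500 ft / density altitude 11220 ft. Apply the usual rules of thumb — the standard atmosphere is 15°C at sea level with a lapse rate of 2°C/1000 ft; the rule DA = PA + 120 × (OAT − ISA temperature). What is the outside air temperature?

0°C

Density altitude − pressure altitude = 11220 − 10500 = +720 ft.
At 120 ft/°C that is an ISA deviation of 720/120 = +6°C.
ISA temperature at 10500 ft = 15 − 2 × (10500/1000) = -6°C.
OAT = ISA + deviation = -6 + (+6) = 0°C.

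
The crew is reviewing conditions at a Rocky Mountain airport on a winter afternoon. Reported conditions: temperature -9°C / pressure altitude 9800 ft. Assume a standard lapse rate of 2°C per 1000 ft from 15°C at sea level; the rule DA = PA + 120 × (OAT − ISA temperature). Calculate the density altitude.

ISA temperature at 9800 ft = 15 − 2 × (9800/1000) = -4.6°C.
ISA deviation = -9 − (-4.6) = -4.4°C.
Density altitude = 9800 + 120 × (-4.4) = 9800 + (-528) = 9272 ft.

9272 ft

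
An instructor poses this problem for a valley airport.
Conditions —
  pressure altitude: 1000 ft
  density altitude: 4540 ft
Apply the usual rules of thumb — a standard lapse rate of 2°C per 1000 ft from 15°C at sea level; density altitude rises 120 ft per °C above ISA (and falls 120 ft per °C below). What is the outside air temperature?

42.5°C

Density altitude − pressure altitude = 4540 − 1000 = +3540 ft.
At 120 ft/°C that is an ISA deviation of 3540/120 = +29.5°C.
ISA temperature at 1000 ft = 15 − 2 × (1000/1000) = 13°C.
OAT = ISA + deviation = 13 + (+29.5) = 42.5°C.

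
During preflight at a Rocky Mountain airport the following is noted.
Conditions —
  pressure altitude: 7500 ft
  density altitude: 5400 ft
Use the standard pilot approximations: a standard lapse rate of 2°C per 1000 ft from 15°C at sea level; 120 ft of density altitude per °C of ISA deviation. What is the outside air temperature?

Density altitude − pressure altitude = 5400 − 7500 = -2100 ft.
At 120 ft/°C that is an ISA deviation of -2100/120 = -17.5°C.
ISA temperature at 7500 ft = 15 − 2 × (7500/1000) = 0°C.
OAT = ISA + deviation = 0 + (-17.5) = -17.5°C.

-17.5°C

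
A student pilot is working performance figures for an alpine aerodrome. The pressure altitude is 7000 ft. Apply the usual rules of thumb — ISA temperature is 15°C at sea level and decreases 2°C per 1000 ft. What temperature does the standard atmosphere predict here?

1°C

ISA temperature = 15 − 2 × (7000/1000) = 15 − 14 = 1°C.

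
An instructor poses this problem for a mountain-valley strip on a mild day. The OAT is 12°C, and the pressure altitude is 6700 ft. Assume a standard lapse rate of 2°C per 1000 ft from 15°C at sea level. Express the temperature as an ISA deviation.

ISA temperature at 6700 ft = 15 − 2 × (6700/1000) = 1.6°C.
Deviation = OAT − ISA = 12 − 1.6 = +10.4°C.

ISA+10.4°C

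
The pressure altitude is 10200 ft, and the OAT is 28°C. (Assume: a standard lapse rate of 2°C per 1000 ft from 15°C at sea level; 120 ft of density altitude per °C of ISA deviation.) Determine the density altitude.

ISA temperature at 10200 ft = 15 − 2 × (10200/1000) = -5.4°C.
ISA deviation = 28 − (-5.4) = +33.4°C.
Density altitude = 10200 + 120 × (33.4) = 10200 + (+4008) = 14208 ft.

14208 ft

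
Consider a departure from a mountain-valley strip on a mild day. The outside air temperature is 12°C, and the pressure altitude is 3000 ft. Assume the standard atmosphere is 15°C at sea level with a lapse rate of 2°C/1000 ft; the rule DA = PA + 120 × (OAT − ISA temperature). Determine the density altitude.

ISA temperature at 3000 ft = 15 − 2 × (3000/1000) = 9°C.
ISA deviation = 12 − 9 = +3°C.
Density altitude = 3000 + 120 × (3) = 3000 + (+360) = 3360 ft.

3360 ft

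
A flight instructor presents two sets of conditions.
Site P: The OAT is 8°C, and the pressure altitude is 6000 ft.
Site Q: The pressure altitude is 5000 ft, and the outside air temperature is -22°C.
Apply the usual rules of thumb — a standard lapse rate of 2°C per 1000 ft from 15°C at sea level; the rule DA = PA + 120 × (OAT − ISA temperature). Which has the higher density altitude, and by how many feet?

Site P by 4840 ft

Site P: ISA temp = 3°C, deviation +5°C, DA = 6000 + 120 × 5 = 6600 ft.
Site Q: ISA temp = 5°C, deviation -27°C, DA = 5000 + 120 × (-27) = 1760 ft.
Site P is higher by 6600 − 1760 = 4840 ft.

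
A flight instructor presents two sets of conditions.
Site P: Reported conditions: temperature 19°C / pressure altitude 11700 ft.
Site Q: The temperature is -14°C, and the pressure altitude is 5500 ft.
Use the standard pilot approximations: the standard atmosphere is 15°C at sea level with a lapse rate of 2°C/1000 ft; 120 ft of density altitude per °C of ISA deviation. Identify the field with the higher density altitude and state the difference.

Site P by 11648 ft

Site P: ISA temp = -8.4°C, deviation +27.4°C, DA = 11700 + 120 × 27.4 = 14988 ft.
Site Q: ISA temp = 4°C, deviation -18°C, DA = 5500 + 120 × (-18) = 3340 ft.
Site P is higher by 14988 − 3340 = 11648 ft.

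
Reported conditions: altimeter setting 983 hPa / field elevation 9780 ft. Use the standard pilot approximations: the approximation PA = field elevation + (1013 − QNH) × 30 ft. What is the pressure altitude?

Pressure correction = (1013 − 983) × 30 = +900 ft.
Pressure altitude = 9780 + (+900) = 10680 ft.

10680 ft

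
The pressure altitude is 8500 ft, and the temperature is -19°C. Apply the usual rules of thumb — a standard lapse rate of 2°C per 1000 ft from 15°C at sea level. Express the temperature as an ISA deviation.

ISA temperature at 8500 ft = 15 − 2 × (8500/1000) = -2°C.
Deviation = OAT − ISA = -19 − (-2) = -17°C.

ISA-17°C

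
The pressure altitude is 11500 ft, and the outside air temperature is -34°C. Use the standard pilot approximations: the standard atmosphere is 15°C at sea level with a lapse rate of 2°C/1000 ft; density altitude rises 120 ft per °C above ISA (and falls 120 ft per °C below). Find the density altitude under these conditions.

8380 ft

ISA temperature at 11500 ft = 15 − 2 × (11500/1000) = -8°C.
ISA deviation = -34 − (-8) = -26°C.
Density altitude = 11500 + 120 × (-26) = 11500 + (-3120) = 8380 ft.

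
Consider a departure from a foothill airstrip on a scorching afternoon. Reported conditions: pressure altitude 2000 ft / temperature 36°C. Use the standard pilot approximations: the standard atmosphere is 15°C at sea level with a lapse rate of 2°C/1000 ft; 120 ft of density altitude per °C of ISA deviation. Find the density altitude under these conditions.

ISA temperature at 2000 ft = 15 − 2 × (2000/1000) = 11°C.
ISA deviation = 36 − 11 = +25°C.
Density altitude = 2000 + 120 × (25) = 2000 + (+3000) = 5000 ft.

5000 ft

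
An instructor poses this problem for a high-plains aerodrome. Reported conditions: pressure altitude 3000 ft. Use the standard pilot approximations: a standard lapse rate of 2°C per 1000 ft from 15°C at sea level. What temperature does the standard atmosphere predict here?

9°C

ISA temperature = 15 − 2 × (3000/1000) = 15 − 6 = 9°C.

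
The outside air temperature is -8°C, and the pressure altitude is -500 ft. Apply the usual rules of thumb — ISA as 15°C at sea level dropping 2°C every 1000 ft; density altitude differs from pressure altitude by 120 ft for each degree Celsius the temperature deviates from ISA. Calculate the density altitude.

-3380 ft

ISA temperature at -500 ft = 15 − 2 × (-500/1000) = 16°C.
ISA deviation = -8 − 16 = -24°C.
Density altitude = -500 + 120 × (-24) = -500 + (-2880) = -3380 ft.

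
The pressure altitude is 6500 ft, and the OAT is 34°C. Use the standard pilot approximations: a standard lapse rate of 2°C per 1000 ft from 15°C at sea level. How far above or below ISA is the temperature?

ISA temperature at 6500 ft = 15 − 2 × (6500/1000) = 2°C.
Deviation = OAT − ISA = 34 − 2 = +32°C.

ISA+32°C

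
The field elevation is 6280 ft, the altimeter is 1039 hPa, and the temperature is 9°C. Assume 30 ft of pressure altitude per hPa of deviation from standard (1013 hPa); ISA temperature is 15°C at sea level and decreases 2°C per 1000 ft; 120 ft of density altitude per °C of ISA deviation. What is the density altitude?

Pressure altitude = 6280 + (1013 − 1039) × 30 = 6280 + (-780) = 5500 ft.
ISA temperature at 5500 ft = 15 − 2 × (5500/1000) = 4°C.
ISA deviation = 9 − 4 = +5°C.
Density altitude = 5500 + 120 × (5) = 6100 ft.

6100 ft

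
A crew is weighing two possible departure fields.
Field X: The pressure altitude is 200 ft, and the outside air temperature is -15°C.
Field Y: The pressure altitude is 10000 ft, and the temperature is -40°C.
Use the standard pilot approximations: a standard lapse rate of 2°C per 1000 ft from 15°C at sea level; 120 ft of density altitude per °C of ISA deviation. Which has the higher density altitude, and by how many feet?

Field X: ISA temp = 14.6°C, deviation -29.6°C, DA = 200 + 120 × (-29.6) = -3352 ft.
Field Y: ISA temp = -5°C, deviation -35°C, DA = 10000 + 120 × (-35) = 5800 ft.
Field Y is higher by 5800 − (-3352) = 9152 ft.

Field Y by 9152 ft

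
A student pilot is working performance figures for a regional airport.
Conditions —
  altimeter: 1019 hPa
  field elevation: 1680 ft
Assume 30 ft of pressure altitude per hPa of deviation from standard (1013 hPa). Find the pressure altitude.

1500 ft

Pressure correction = (1013 − 1019) × 30 = -180 ft.
Pressure altitude = 1680 + (-180) = 1500 ft.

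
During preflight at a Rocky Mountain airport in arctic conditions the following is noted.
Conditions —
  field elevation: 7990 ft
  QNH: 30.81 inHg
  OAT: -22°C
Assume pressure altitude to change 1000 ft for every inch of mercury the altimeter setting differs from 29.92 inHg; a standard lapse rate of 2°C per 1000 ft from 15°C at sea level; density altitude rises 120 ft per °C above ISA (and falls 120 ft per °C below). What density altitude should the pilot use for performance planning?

4364 ft

Pressure altitude = 7990 + (29.92 − 30.81) × 1000 = 7990 + (-890) = 7100 ft.
ISA temperature at 7100 ft = 15 − 2 × (7100/1000) = 0.8°C.
ISA deviation = -22 − 0.8 = -22.8°C.
Density altitude = 7100 + 120 × (-22.8) = 4364 ft.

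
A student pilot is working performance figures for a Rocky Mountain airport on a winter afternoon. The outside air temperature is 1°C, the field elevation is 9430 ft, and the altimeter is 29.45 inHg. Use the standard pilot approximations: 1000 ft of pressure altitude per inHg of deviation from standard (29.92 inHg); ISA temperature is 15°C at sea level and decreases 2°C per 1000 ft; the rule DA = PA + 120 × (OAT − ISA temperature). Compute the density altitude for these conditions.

Pressure altitude = 9430 + (29.92 − 29.45) × 1000 = 9430 + (+470) = 9900 ft.
ISA temperature at 9900 ft = 15 − 2 × (9900/1000) = -4.8°C.
ISA deviation = 1 − (-4.8) = +5.8°C.
Density altitude = 9900 + 120 × (5.8) = 10596 ft.

10596 ft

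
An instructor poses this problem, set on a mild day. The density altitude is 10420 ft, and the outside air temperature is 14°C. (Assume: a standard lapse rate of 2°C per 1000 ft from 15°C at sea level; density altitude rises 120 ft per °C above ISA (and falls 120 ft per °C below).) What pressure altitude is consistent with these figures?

DA = PA + 120 × (OAT − (15 − 2·PA/1000)) = PA + 120·OAT − 1800 + 0.24·PA = 1.24·PA + 120·OAT − 1800.
So 1.24·PA = 10420 − 120 × 14 + 1800 = 10540.
PA = 10540 / 1.24 = 8500 ft.

8500 ft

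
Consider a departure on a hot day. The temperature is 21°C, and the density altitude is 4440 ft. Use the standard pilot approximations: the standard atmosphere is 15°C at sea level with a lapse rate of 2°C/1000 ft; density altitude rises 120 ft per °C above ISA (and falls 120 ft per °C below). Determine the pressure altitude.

3000 ft

DA = PA + 120 × (OAT − (15 − 2·PA/1000)) = PA + 120·OAT − 1800 + 0.24·PA = 1.24·PA + 120·OAT − 1800.
So 1.24·PA = 4440 − 120 × 21 + 1800 = 3720.
PA = 3720 / 1.24 = 3000 ft.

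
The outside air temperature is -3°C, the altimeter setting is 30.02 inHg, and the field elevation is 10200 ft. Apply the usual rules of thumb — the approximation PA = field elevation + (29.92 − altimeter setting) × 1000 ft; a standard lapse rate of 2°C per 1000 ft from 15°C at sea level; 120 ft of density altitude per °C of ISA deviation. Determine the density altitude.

10364 ft

Pressure altitude = 10200 + (29.92 − 30.02) × 1000 = 10200 + (-100) = 10100 ft.
ISA temperature at 10100 ft = 15 − 2 × (10100/1000) = -5.2°C.
ISA deviation = -3 − (-5.2) = +2.2°C.
Density altitude = 10100 + 120 × (2.2) = 10364 ft.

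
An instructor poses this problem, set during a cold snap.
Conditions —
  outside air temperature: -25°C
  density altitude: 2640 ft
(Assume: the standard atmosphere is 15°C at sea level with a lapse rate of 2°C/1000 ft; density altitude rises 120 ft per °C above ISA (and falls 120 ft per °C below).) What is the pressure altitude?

6000 ft

DA = PA + 120 × (OAT − (15 − 2·PA/1000)) = PA + 120·OAT − 1800 + 0.24·PA = 1.24·PA + 120·OAT − 1800.
So 1.24·PA = 2640 − 120 × (-25) + 1800 = 7440.
PA = 7440 / 1.24 = 6000 ft.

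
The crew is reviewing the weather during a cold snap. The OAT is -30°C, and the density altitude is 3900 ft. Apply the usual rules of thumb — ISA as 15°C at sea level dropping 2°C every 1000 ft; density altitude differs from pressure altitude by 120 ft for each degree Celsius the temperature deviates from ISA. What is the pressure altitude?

7500 ft

DA = PA + 120 × (OAT − (15 − 2·PA/1000)) = PA + 120·OAT − 1800 + 0.24·PA = 1.24·PA + 120·OAT − 1800.
So 1.24·PA = 3900 − 120 × (-30) + 1800 = 9300.
PA = 9300 / 1.24 = 7500 ft.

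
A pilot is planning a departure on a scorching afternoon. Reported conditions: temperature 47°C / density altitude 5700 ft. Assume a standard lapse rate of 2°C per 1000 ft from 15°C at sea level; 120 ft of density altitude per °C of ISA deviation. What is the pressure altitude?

DA = PA + 120 × (OAT − (15 − 2·PA/1000)) = PA + 120·OAT − 1800 + 0.24·PA = 1.24·PA + 120·OAT − 1800.
So 1.24·PA = 5700 − 120 × 47 + 1800 = 1860.
PA = 1860 / 1.24 = 1500 ft.

1500 ft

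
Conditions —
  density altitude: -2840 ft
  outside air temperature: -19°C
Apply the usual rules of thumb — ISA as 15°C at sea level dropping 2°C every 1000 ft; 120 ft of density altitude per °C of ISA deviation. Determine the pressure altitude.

1000 ft

DA = PA + 120 × (OAT − (15 − 2·PA/1000)) = PA + 120·OAT − 1800 + 0.24·PA = 1.24·PA + 120·OAT − 1800.
So 1.24·PA = -2840 − 120 × (-19) + 1800 = 1240.
PA = 1240 / 1.24 = 1000 ft.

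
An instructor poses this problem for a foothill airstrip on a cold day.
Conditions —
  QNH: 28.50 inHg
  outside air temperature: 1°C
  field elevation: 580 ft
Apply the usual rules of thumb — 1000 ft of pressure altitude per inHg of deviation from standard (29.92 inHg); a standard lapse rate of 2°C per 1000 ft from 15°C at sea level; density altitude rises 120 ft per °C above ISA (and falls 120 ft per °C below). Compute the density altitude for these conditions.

Pressure altitude = 580 + (29.92 − 28.50) × 1000 = 580 + (+1420) = 2000 ft.
ISA temperature at 2000 ft = 15 − 2 × (2000/1000) = 11°C.
ISA deviation = 1 − 11 = -10°C.
Density altitude = 2000 + 120 × (-10) = 800 ft.

800 ft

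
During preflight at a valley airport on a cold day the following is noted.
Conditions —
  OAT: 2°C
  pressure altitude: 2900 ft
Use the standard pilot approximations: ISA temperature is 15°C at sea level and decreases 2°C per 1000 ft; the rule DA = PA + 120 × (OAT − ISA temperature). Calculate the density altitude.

2036 ft

ISA temperature at 2900 ft = 15 − 2 × (2900/1000) = 9.2°C.
ISA deviation = 2 − 9.2 = -7.2°C.
Density altitude = 2900 + 120 × (-7.2) = 2900 + (-864) = 2036 ft.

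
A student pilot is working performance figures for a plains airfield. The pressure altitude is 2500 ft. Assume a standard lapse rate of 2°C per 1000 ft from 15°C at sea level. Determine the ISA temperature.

10°C

ISA temperature = 15 − 2 × (2500/1000) = 15 − 5 = 10°C.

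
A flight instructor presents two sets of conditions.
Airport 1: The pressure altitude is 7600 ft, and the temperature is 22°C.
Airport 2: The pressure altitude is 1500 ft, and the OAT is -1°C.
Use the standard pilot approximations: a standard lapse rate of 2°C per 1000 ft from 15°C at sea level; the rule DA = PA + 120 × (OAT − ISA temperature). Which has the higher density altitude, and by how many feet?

Airport 1 by 10324 ft

Airport 1: ISA temp = -0.2°C, deviation +22.2°C, DA = 7600 + 120 × 22.2 = 10264 ft.
Airport 2: ISA temp = 12°C, deviation -13°C, DA = 1500 + 120 × (-13) = -60 ft.
Airport 1 is higher by 10264 − (-60) = 10324 ft.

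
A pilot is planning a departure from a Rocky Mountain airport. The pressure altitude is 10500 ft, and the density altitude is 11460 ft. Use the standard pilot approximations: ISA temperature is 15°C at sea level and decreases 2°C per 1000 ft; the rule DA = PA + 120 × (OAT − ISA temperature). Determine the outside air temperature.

Density altitude − pressure altitude = 11460 − 10500 = +960 ft.
At 120 ft/°C that is an ISA deviation of 960/120 = +8°C.
ISA temperature at 10500 ft = 15 − 2 × (10500/1000) = -6°C.
OAT = ISA + deviation = -6 + (+8) = 2°C.

2°C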